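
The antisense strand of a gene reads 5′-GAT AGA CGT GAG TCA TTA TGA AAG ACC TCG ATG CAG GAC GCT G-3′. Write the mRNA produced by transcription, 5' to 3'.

5'-CAGCGUCCUGCAUCGAGGUCUUUCAUAAUGACUCACGUCUAUC-3'

RNA polymerase reads the template 3'→5' and synthesizes mRNA 5'→3' by base-pairing (A→U, T→A, G↔C). The complement of the template is CTATCTGCACTCAGTAATACTTTCTGGAGCTACGTCCTGCGAC; antiparallel, so 5'→3' the coding strand is CAGCGTCCTGCATCGAGGTCTTTCATAATGACTCACGTCTATC. Replace T with U for the mRNA.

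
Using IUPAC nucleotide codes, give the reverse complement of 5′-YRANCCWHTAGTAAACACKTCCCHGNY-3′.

Standard pairs A↔T, G↔C; ambiguity codes pair R↔Y, K↔M, W↔W, H↔D, N↔N. Complement (RYTNGGWDATCATTTGTGMAGGGDCNR), then reverse for 5'→3'.

5'-RNCDGGGAMGTGTTTACTADWGGNTYR-3'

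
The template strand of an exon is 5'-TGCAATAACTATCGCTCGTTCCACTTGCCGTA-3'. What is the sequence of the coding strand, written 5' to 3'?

5′-TACGGCAAGTGGAACGAGCGATAGTTATTGCA-3′

The coding strand is complementary and antiparallel to the template: take the complement (A↔T, G↔C) and reverse.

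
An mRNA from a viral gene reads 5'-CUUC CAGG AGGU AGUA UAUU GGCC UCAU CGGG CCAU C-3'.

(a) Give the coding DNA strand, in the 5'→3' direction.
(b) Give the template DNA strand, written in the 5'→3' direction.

(a) 5′-CTTCCAGGAGGTAGTATATTGGCCTCATCGGGCCATC-3′
(b) 5'-GATGGCCCGATGAGGCCAATATACTACCTCCTGGAAG-3'

(a) The coding strand matches the mRNA with U→T.
(b) The template strand is the reverse complement of the coding strand.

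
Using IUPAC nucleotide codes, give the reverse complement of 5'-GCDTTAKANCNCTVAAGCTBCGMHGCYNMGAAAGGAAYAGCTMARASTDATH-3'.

5'-DATHASTYTKAGCTRTTCCTTTCKNRGCDKCGVAGCTTBAGNGNTMTAAHGC-3'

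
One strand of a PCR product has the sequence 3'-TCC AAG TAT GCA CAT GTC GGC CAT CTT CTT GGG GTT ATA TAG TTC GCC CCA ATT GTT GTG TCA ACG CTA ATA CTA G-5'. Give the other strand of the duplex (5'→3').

5'-AGGTTCATACGTGTACAGCCGGTAGAAGAACCCCAATATATCAAGCGGGGTTAACAACACAGTTGCGATTATGATC-3'

The strand is given 3'→5', so its complement runs 5'→3' in the same left-to-right order: pair each base A↔T, G↔C.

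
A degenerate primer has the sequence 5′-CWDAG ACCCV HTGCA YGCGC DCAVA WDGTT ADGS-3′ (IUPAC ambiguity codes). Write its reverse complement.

Standard pairs A↔T, G↔C; ambiguity codes pair Y↔R, W↔W, S↔S, D↔H, V↔B. Complement (GWHTCTGGGBDACGTRCGCGHGTBTWHCAATHCS), then reverse for 5'→3'.

5'-SCHTAACHWTBTGHGCGCRTGCADBGGGTCTHWG-3'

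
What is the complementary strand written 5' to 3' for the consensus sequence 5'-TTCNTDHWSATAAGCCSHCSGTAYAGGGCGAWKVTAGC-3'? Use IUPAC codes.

Standard pairs A↔T, G↔C; ambiguity codes pair Y↔R, K↔M, W↔W, S↔S, D↔H, V↔B, N↔N. Complement (AAGNAHDWSTATTCGGSDGSCATRTCCCGCTWMBATCG), then reverse for 5'→3'.

5'-GCTABMWTCGCCCTRTACSGDSGGCTTATSWDHANGAA-3'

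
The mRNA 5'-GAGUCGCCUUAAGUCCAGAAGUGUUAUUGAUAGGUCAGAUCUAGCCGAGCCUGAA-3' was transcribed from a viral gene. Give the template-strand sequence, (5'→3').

5'-TTCAGGCTCGGCTAGATCTGACCTATCAATAACACTTCTGGACTTAAGGCGACTC-3'

Replace U with T to get the coding DNA strand: GAGTCGCCTTAAGTCCAGAAGTGTTATTGATAGGTCAGATCTAGCCGAGCCTGAA. The template strand is its reverse complement (complement CTCAGCGGAATTCAGGTCTTCACAATAACTATCCAGTCTAGATCGGCTCGGACTT, then reverse).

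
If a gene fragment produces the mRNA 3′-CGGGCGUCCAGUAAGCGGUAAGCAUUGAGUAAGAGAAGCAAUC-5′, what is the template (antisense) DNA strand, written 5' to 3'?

5'-GCCCGCAGGTCATTCGCCATTCGTAACTCATTCTCTTCGTTAG-3'

Written 5'→3' the mRNA is CUAACGAAGAGAAUGAGUUACGAAUGGCGAAUGACCUGCGGGC, so the coding DNA strand is CTAACGAAGAGAATGAGTTACGAATGGCGAATGACCTGCGGGC. The template is its reverse complement.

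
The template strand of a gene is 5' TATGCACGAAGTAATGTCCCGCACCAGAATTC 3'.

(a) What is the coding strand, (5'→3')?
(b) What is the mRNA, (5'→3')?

(a) The coding strand is the reverse complement of the template: complement ATACGTGCTTCATTACAGGGCGTGGTCTTAAG, then reverse.
(b) mRNA has the coding-strand sequence with T→U.

(a) 5'-GAATTCTGGTGCGGGACATTACTTCGTGCATA-3'
(b) 5′-GAAUUCUGGUGCGGGACAUUACUUCGUGCAUA-3′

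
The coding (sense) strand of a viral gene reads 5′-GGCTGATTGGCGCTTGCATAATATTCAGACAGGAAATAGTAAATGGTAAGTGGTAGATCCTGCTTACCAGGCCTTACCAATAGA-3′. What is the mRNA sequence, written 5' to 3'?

The mRNA is synthesized from the template strand, so it matches the coding strand with T replaced by U.

5'-GGCUGAUUGGCGCUUGCAUAAUAUUCAGACAGGAAAUAGUAAAUGGUAAGUGGUAGAUCCUGCUUACCAGGCCUUACCAAUAGA-3'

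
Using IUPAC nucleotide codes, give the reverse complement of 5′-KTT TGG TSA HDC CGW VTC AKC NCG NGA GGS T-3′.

5'-ASCCTCNCGNGMTGABWCGGHDTSACCAAAM-3'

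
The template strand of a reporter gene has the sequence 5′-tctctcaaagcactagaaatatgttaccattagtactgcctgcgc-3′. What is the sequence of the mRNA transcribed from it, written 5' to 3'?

5'-GCGCAGGCAGUACUAAUGGUAACAUAUUUCUAGUGCUUUGAGAGA-3'

The mRNA has the sequence of the coding strand (reverse complement of the template) with T→U. Reverse complement of TCTCTCAAAGCACTAGAAATATGTTACCATTAGTACTGCCTGCGC is GCGCAGGCAGTACTAATGGTAACATATTTCTAGTGCTTTGAGAGA; then T→U.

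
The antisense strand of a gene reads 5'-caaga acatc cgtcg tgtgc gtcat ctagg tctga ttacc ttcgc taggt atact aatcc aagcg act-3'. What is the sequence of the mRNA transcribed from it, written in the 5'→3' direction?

5'-AGUCGCUUGGAUUAGUAUACCUAGCGAAGGUAAUCAGACCUAGAUGACGCACACGACGGAUGUUCUUG-3'

The mRNA has the sequence of the coding strand (reverse complement of the template) with T→U. Reverse complement of CAAGAACATCCGTCGTGTGCGTCATCTAGGTCTGATTACCTTCGCTAGGTATACTAATCCAAGCGACT is AGTCGCTTGGATTAGTATACCTAGCGAAGGTAATCAGACCTAGATGACGCACACGACGGATGTTCTTG; then T→U.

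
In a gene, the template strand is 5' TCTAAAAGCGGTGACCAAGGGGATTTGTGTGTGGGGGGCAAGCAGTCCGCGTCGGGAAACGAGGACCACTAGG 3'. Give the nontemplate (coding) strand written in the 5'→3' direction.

5'-CCTAGTGGTCCTCGTTTCCCGACGCGGACTGCTTGCCCCCCACACACAAATCCCCTTGGTCACCGCTTTTAGA-3'

The coding strand is complementary and antiparallel to the template: take the complement (A↔T, G↔C) and reverse.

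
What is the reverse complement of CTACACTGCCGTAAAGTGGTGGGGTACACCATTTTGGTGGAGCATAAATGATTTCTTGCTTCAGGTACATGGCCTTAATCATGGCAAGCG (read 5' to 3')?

5′-CGCTTGCCATGATTAAGGCCATGTACCTGAAGCAAGAAATCATTTATGCTCCACCAAAATGGTGTACCCCACCACTTTACGGCAGTGTAG-3′

Complement each base (A↔T, G↔C): GATGTGACGGCATTTCACCACCCCATGTGGTAAAACCACCTCGTATTTACTAAAGAACGAAGTCCATGTACCGGAATTAGTACCGTTCGC. Then reverse.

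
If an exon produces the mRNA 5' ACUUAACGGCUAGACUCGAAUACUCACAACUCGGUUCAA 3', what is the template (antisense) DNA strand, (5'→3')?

Replace U with T to get the coding DNA strand: ACTTAACGGCTAGACTCGAATACTCACAACTCGGTTCAA. The template strand is its reverse complement (complement TGAATTGCCGATCTGAGCTTATGAGTGTTGAGCCAAGTT, then reverse).

5'-TTGAACCGAGTTGTGAGTATTCGAGTCTAGCCGTTAAGT-3'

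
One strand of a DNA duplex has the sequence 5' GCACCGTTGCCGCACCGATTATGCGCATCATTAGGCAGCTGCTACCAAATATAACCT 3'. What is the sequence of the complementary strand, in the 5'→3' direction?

5'-AGGTTATATTTGGTAGCAGCTGCCTAATGATGCGCATAATCGGTGCGGCAACGGTGC-3'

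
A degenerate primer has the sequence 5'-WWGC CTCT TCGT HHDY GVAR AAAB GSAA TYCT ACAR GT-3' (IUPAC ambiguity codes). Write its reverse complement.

5'-ACYTGTAGRATTSCVTTTYTBCRHDDACGAAGAGGCWW-3'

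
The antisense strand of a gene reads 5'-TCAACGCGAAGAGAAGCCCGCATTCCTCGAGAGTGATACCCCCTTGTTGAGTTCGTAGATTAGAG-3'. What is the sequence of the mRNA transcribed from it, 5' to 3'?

5'-CUCUAAUCUACGAACUCAACAAGGGGGUAUCACUCUCGAGGAAUGCGGGCUUCUCUUCGCGUUGA-3'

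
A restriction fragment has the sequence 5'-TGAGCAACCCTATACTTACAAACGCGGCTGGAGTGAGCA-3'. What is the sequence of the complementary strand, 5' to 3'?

Pairing A↔T and G↔C gives ACTCGTTGGGATATGAATGTTTGCGCCGACCTCACTCGT, running 3'→5'. Reverse for the 5'→3' convention.

5'-TGCTCACTCCAGCCGCGTTTGTAAGTATAGGGTTGCTCA-3'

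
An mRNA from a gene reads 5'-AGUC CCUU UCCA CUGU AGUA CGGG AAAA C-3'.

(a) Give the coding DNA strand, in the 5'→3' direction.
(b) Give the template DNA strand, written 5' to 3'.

(a) The coding strand matches the mRNA with U→T.
(b) The template strand is the reverse complement of the coding strand.

(a) 5′-AGTCCCTTTCCACTGTAGTACGGGAAAAC-3′
(b) 5'-GTTTTCCCGTACTACAGTGGAAAGGGACT-3'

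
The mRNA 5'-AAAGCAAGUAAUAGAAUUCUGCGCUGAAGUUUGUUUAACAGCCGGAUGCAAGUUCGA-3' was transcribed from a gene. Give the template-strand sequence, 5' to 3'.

5′-TCGAACTTGCATCCGGCTGTTAAACAAACTTCAGCGCAGAATTCTATTACTTGCTTT-3′

Replace U with T to get the coding DNA strand: AAAGCAAGTAATAGAATTCTGCGCTGAAGTTTGTTTAACAGCCGGATGCAAGTTCGA. The template strand is its reverse complement (complement TTTCGTTCATTATCTTAAGACGCGACTTCAAACAAATTGTCGGCCTACGTTCAAGCT, then reverse).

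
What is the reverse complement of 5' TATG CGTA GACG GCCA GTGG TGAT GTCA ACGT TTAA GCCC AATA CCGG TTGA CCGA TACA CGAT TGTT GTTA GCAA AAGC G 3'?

5'-CGCTTTTGCTAACAACAATCGTGTATCGGTCAACCGGTATTGGGCTTAAACGTTGACATCACCACTGGCCGTCTACGCATA-3'

Complement each base (A↔T, G↔C): ATACGCATCTGCCGGTCACCACTACAGTTGCAAATTCGGGTTATGGCCAACTGGCTATGTGCTAACAACAATCGTTTTCGC. Then reverse.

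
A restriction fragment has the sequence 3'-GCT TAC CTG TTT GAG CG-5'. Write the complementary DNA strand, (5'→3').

The strand is given 3'→5', so its complement runs 5'→3' in the same left-to-right order: pair each base A↔T, G↔C.

5'-CGAATGGACAAACTCGC-3'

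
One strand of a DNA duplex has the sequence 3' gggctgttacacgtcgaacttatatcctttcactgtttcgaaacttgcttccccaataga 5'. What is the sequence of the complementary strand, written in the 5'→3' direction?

5'-CCCGACAATGTGCAGCTTGAATATAGGAAAGTGACAAAGCTTTGAACGAAGGGGTTATCT-3'

The strand is given 3'→5', so its complement runs 5'→3' in the same left-to-right order: pair each base A↔T, G↔C.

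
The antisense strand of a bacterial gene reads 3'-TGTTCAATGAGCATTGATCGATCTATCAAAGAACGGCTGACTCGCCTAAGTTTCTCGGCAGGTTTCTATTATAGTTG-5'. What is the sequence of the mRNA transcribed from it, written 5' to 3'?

5'-ACAAGUUACUCGUAACUAGCUAGAUAGUUUCUUGCCGACUGAGCGGAUUCAAAGAGCCGUCCAAAGAUAAUAUCAAC-3'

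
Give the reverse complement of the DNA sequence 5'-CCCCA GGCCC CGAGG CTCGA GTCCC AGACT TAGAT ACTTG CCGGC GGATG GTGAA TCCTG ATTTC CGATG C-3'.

5'-GCATCGGAAATCAGGATTCACCATCCGCCGGCAAGTATCTAAGTCTGGGACTCGAGCCTCGGGGCCTGGGG-3'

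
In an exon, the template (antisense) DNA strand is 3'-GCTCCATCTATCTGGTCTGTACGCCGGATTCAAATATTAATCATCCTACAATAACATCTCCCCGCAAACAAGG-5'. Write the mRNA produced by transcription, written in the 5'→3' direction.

5′-CGAGGUAGAUAGACCAGACAUGCGGCCUAAGUUUAUAAUUAGUAGGAUGUUAUUGUAGAGGGGCGUUUGUUCC-3′

Reading the template 3'→5' as shown, RNA polymerase pairs each base (A→U, T→A, G↔C) to build mRNA 5'→3' directly.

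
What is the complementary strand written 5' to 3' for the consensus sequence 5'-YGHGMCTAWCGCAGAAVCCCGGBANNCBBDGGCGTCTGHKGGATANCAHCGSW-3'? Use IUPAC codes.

5'-WSCGDTGNTATCCMDCAGACGCCHVVGNNTVCCGGGBTTCTGCGWTAGKCDCR-3'

Standard pairs A↔T, G↔C; ambiguity codes pair Y↔R, M↔K, W↔W, S↔S, B↔V, D↔H, N↔N. Complement (RCDCKGATWGCGTCTTBGGGCCVTNNGVVHCCGCAGACDMCCTATNGTDGCSW), then reverse for 5'→3'.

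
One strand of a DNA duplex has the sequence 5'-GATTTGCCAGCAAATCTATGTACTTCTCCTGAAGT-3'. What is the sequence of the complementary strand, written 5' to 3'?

5′-ACTTCAGGAGAAGTACATAGATTTGCTGGCAAATC-3′

The complement of GATTTGCCAGCAAATCTATGTACTTCTCCTGAAGT is CTAAACGGTCGTTTAGATACATGAAGAGGACTTCA (A↔T, G↔C). DNA strands are antiparallel, so the complementary strand runs 3'→5'; reversing gives the 5'→3' form.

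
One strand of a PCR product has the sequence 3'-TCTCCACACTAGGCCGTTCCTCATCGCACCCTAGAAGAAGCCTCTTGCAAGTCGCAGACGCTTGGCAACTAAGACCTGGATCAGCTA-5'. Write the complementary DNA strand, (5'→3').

5'-AGAGGTGTGATCCGGCAAGGAGTAGCGTGGGATCTTCTTCGGAGAACGTTCAGCGTCTGCGAACCGTTGATTCTGGACCTAGTCGAT-3'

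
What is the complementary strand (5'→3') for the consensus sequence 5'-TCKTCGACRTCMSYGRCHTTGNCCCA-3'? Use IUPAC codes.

5'-TGGGNCAADGYCRSKGAYGTCGAMGA-3'

Standard pairs A↔T, G↔C; ambiguity codes pair R↔Y, M↔K, S↔S, H↔D, N↔N. Complement (AGMAGCTGYAGKSRCYGDAACNGGGT), then reverse for 5'→3'.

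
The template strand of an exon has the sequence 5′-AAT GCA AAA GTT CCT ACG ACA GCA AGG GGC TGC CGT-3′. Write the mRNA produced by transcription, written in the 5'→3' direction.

The mRNA has the sequence of the coding strand (reverse complement of the template) with T→U. Reverse complement of AATGCAAAAGTTCCTACGACAGCAAGGGGCTGCCGT is ACGGCAGCCCCTTGCTGTCGTAGGAACTTTTGCATT; then T→U.

5'-ACGGCAGCCCCUUGCUGUCGUAGGAACUUUUGCAUU-3'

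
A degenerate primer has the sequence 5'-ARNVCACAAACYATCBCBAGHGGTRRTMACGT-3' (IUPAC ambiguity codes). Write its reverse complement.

Standard pairs A↔T, G↔C; ambiguity codes pair R↔Y, M↔K, B↔V, H↔D, N↔N. Complement (TYNBGTGTTTGRTAGVGVTCDCCAYYAKTGCA), then reverse for 5'→3'.

5'-ACGTKAYYACCDCTVGVGATRGTTTGTGBNYT-3'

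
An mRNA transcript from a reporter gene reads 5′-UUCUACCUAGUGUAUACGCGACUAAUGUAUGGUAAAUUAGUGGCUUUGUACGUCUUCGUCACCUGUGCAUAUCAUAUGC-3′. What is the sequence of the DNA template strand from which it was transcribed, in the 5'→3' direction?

5'-GCATATGATATGCACAGGTGACGAAGACGTACAAAGCCACTAATTTACCATACATTAGTCGCGTATACACTAGGTAGAA-3'

Replace U with T to get the coding DNA strand: TTCTACCTAGTGTATACGCGACTAATGTATGGTAAATTAGTGGCTTTGTACGTCTTCGTCACCTGTGCATATCATATGC. The template strand is its reverse complement (complement AAGATGGATCACATATGCGCTGATTACATACCATTTAATCACCGAAACATGCAGAAGCAGTGGACACGTATAGTATACG, then reverse).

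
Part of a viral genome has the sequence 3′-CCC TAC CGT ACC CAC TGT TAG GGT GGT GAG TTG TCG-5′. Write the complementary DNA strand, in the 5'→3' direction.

The strand is given 3'→5', so its complement runs 5'→3' in the same left-to-right order: pair each base A↔T, G↔C.

5′-GGGATGGCATGGGTGACAATCCCACCACTCAACAGC-3′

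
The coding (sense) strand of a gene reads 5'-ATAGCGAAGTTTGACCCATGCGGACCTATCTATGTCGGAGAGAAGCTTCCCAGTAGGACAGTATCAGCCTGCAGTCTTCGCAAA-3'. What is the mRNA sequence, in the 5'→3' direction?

The mRNA is synthesized from the template strand, so it matches the coding strand with T replaced by U.

5'-AUAGCGAAGUUUGACCCAUGCGGACCUAUCUAUGUCGGAGAGAAGCUUCCCAGUAGGACAGUAUCAGCCUGCAGUCUUCGCAAA-3'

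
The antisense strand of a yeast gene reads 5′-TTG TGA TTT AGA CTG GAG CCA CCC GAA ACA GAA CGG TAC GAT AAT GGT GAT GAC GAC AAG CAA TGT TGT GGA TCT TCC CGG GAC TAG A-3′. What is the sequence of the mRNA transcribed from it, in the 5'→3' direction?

RNA polymerase reads the template 3'→5' and synthesizes mRNA 5'→3' by base-pairing (A→U, T→A, G↔C). The complement of the template is AACACTAAATCTGACCTCGGTGGGCTTTGTCTTGCCATGCTATTACCACTACTGCTGTTCGTTACAACACCTAGAAGGGCCCTGATCT; antiparallel, so 5'→3' the coding strand is TCTAGTCCCGGGAAGATCCACAACATTGCTTGTCGTCATCACCATTATCGTACCGTTCTGTTTCGGGTGGCTCCAGTCTAAATCACAA. Replace T with U for the mRNA.

5'-UCUAGUCCCGGGAAGAUCCACAACAUUGCUUGUCGUCAUCACCAUUAUCGUACCGUUCUGUUUCGGGUGGCUCCAGUCUAAAUCACAA-3'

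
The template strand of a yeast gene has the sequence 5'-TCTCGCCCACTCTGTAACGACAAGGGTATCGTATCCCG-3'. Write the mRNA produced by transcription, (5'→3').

5'-CGGGAUACGAUACCCUUGUCGUUACAGAGUGGGCGAGA-3'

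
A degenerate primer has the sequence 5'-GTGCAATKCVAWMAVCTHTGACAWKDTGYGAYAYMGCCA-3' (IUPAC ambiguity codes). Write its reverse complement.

5'-TGGCKRTRTCRCAHMWTGTCADAGBTKWTBGMATTGCAC-3'

Standard pairs A↔T, G↔C; ambiguity codes pair Y↔R, M↔K, W↔W, D↔H, V↔B. Complement (CACGTTAMGBTWKTBGADACTGTWMHACRCTRTRKCGGT), then reverse for 5'→3'.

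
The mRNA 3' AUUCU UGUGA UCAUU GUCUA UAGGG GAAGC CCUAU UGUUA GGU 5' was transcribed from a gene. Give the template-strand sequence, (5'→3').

5′-TAAGAACACTAGTAACAGATATCCCCTTCGGGATAACAATCCA-3′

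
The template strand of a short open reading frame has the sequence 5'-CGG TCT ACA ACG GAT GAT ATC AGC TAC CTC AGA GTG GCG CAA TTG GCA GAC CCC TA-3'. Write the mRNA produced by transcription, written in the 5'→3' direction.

5′-UAGGGGUCUGCCAAUUGCGCCACUCUGAGGUAGCUGAUAUCAUCCGUUGUAGACCG-3′

The mRNA has the sequence of the coding strand (reverse complement of the template) with T→U. Reverse complement of CGGTCTACAACGGATGATATCAGCTACCTCAGAGTGGCGCAATTGGCAGACCCCTA is TAGGGGTCTGCCAATTGCGCCACTCTGAGGTAGCTGATATCATCCGTTGTAGACCG; then T→U.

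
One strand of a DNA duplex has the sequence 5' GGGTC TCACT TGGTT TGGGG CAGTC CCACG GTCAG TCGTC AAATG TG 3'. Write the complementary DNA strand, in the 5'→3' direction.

The complement of GGGTCTCACTTGGTTTGGGGCAGTCCCACGGTCAGTCGTCAAATGTG is CCCAGAGTGAACCAAACCCCGTCAGGGTGCCAGTCAGCAGTTTACAC (A↔T, G↔C). DNA strands are antiparallel, so the complementary strand runs 3'→5'; reversing gives the 5'→3' form.

5'-CACATTTGACGACTGACCGTGGGACTGCCCCAAACCAAGTGAGACCC-3'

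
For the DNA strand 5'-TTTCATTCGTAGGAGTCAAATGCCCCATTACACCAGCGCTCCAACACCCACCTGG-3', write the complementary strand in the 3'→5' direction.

Base-pairing A↔T, G↔C gives the complement. The complementary strand is antiparallel, so paired with a 5'→3' strand it runs 3'→5'.

3'-AAAGTAAGCATCCTCAGTTTACGGGGTAATGTGGTCGCGAGGTTGTGGGTGGACC-5'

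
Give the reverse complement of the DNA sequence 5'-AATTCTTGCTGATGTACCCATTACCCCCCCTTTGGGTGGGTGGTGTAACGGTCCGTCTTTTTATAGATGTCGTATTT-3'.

5'-AAATACGACATCTATAAAAAGACGGACCGTTACACCACCCACCCAAAGGGGGGGTAATGGGTACATCAGCAAGAATT-3'

Reading the sequence 3'→5' and pairing each base (A↔T, G↔C) gives the reverse complement directly.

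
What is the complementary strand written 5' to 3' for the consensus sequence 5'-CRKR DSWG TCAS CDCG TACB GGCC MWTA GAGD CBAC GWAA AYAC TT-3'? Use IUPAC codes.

5′-AAGTRTTTWCGTVGHCTCTAWKGGCCVGTACGHGSTGACWSHYMYG-3′

Standard pairs A↔T, G↔C; ambiguity codes pair R↔Y, M↔K, W↔W, S↔S, B↔V, D↔H. Complement (GYMYHSWCAGTSGHGCATGVCCGGKWATCTCHGVTGCWTTTRTGAA), then reverse for 5'→3'.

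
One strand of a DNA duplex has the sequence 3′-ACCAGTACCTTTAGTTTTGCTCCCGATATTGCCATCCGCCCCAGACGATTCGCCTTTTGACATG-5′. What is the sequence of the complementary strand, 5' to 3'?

5'-TGGTCATGGAAATCAAAACGAGGGCTATAACGGTAGGCGGGGTCTGCTAAGCGGAAAACTGTAC-3'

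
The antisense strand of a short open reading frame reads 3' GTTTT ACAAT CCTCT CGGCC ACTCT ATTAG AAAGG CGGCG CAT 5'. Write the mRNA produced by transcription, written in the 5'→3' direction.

Reading the template 3'→5' as shown, RNA polymerase pairs each base (A→U, T→A, G↔C) to build mRNA 5'→3' directly.

5'-CAAAAUGUUAGGAGAGCCGGUGAGAUAAUCUUUCCGCCGCGUA-3'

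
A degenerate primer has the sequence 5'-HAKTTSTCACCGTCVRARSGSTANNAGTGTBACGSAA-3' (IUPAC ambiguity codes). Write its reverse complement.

Standard pairs A↔T, G↔C; ambiguity codes pair R↔Y, K↔M, S↔S, B↔V, H↔D, N↔N. Complement (DTMAASAGTGGCAGBYTYSCSATNNTCACAVTGCSTT), then reverse for 5'→3'.

5'-TTSCGTVACACTNNTASCSYTYBGACGGTGASAAMTD-3'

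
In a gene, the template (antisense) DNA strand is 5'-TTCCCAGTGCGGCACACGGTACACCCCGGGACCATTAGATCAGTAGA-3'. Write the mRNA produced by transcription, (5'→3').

RNA polymerase reads the template 3'→5' and synthesizes mRNA 5'→3' by base-pairing (A→U, T→A, G↔C). The complement of the template is AAGGGTCACGCCGTGTGCCATGTGGGGCCCTGGTAATCTAGTCATCT; antiparallel, so 5'→3' the coding strand is TCTACTGATCTAATGGTCCCGGGGTGTACCGTGTGCCGCACTGGGAA. Replace T with U for the mRNA.

5'-UCUACUGAUCUAAUGGUCCCGGGGUGUACCGUGUGCCGCACUGGGAA-3'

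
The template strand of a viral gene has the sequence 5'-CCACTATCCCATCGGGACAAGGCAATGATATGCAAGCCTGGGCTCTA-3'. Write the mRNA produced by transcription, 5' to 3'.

5'-UAGAGCCCAGGCUUGCAUAUCAUUGCCUUGUCCCGAUGGGAUAGUGG-3'

The mRNA has the sequence of the coding strand (reverse complement of the template) with T→U. Reverse complement of CCACTATCCCATCGGGACAAGGCAATGATATGCAAGCCTGGGCTCTA is TAGAGCCCAGGCTTGCATATCATTGCCTTGTCCCGATGGGATAGTGG; then T→U.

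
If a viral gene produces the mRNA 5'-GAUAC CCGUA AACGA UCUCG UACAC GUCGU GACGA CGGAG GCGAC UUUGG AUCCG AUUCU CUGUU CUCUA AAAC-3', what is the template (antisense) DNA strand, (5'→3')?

Replace U with T to get the coding DNA strand: GATACCCGTAAACGATCTCGTACACGTCGTGACGACGGAGGCGACTTTGGATCCGATTCTCTGTTCTCTAAAAC. The template strand is its reverse complement (complement CTATGGGCATTTGCTAGAGCATGTGCAGCACTGCTGCCTCCGCTGAAACCTAGGCTAAGAGACAAGAGATTTTG, then reverse).

5'-GTTTTAGAGAACAGAGAATCGGATCCAAAGTCGCCTCCGTCGTCACGACGTGTACGAGATCGTTTACGGGTATC-3'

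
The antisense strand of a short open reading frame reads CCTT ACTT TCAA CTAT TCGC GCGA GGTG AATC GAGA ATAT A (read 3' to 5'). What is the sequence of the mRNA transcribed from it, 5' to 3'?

5'-GGAAUGAAAGUUGAUAAGCGCGCUCCACUUAGCUCUUAUAU-3'

Reading the template 3'→5' as shown, RNA polymerase pairs each base (A→U, T→A, G↔C) to build mRNA 5'→3' directly.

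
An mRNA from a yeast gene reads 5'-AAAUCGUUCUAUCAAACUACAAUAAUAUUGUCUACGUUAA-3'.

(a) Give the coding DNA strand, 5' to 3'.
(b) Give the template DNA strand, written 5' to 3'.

(a) 5'-AAATCGTTCTATCAAACTACAATAATATTGTCTACGTTAA-3'
(b) 5'-TTAACGTAGACAATATTATTGTAGTTTGATAGAACGATTT-3'

(a) The coding strand matches the mRNA with U→T.
(b) The template strand is the reverse complement of the coding strand.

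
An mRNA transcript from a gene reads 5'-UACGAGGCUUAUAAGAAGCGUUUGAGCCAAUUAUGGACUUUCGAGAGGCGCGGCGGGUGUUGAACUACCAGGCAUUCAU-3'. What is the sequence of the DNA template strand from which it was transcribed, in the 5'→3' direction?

5'-ATGAATGCCTGGTAGTTCAACACCCGCCGCGCCTCTCGAAAGTCCATAATTGGCTCAAACGCTTCTTATAAGCCTCGTA-3'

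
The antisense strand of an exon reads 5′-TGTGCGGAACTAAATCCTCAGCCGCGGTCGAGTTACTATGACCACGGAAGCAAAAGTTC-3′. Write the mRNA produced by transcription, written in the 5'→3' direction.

5'-GAACUUUUGCUUCCGUGGUCAUAGUAACUCGACCGCGGCUGAGGAUUUAGUUCCGCACA-3'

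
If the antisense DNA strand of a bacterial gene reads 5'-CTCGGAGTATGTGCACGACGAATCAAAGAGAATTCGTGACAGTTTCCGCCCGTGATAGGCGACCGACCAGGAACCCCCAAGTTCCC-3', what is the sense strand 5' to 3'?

5′-GGGAACTTGGGGGTTCCTGGTCGGTCGCCTATCACGGGCGGAAACTGTCACGAATTCTCTTTGATTCGTCGTGCACATACTCCGAG-3′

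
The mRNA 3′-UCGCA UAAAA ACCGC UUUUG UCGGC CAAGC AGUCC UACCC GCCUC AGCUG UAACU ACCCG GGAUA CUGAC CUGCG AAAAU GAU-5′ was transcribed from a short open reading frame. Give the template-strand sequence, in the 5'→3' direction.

Written 5'→3' the mRNA is UAGUAAAAGCGUCCAGUCAUAGGGCCCAUCAAUGUCGACUCCGCCCAUCCUGACGAACCGGCUGUUUUCGCCAAAAAUACGCU, so the coding DNA strand is TAGTAAAAGCGTCCAGTCATAGGGCCCATCAATGTCGACTCCGCCCATCCTGACGAACCGGCTGTTTTCGCCAAAAATACGCT. The template is its reverse complement.

5'-AGCGTATTTTTGGCGAAAACAGCCGGTTCGTCAGGATGGGCGGAGTCGACATTGATGGGCCCTATGACTGGACGCTTTTACTA-3'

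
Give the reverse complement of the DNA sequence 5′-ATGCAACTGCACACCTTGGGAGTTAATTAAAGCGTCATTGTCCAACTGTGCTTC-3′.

Complement each base (A↔T, G↔C): TACGTTGACGTGTGGAACCCTCAATTAATTTCGCAGTAACAGGTTGACACGAAG. Then reverse.

5'-GAAGCACAGTTGGACAATGACGCTTTAATTAACTCCCAAGGTGTGCAGTTGCAT-3'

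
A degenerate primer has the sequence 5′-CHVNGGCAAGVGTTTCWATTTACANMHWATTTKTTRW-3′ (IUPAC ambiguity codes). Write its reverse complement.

Standard pairs A↔T, G↔C; ambiguity codes pair R↔Y, M↔K, W↔W, H↔D, V↔B, N↔N. Complement (GDBNCCGTTCBCAAAGWTAAATGTNKDWTAAAMAAYW), then reverse for 5'→3'.

5'-WYAAMAAATWDKNTGTAAATWGAAACBCTTGCCNBDG-3'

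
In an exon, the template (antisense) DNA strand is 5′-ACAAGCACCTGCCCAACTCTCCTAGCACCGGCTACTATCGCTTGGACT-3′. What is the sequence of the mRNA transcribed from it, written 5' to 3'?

The mRNA has the sequence of the coding strand (reverse complement of the template) with T→U. Reverse complement of ACAAGCACCTGCCCAACTCTCCTAGCACCGGCTACTATCGCTTGGACT is AGTCCAAGCGATAGTAGCCGGTGCTAGGAGAGTTGGGCAGGTGCTTGT; then T→U.

5'-AGUCCAAGCGAUAGUAGCCGGUGCUAGGAGAGUUGGGCAGGUGCUUGU-3'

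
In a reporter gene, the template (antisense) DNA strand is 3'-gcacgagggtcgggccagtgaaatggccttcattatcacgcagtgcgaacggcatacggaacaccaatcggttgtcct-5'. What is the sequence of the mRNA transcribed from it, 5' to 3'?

5'-CGUGCUCCCAGCCCGGUCACUUUACCGGAAGUAAUAGUGCGUCACGCUUGCCGUAUGCCUUGUGGUUAGCCAACAGGA-3'

Reading the template 3'→5' as shown, RNA polymerase pairs each base (A→U, T→A, G↔C) to build mRNA 5'→3' directly.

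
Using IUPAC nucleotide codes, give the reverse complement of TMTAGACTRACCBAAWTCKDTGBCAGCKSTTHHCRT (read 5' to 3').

5'-AYGDDAASMGCTGVCAHMGAWTTVGGTYAGTCTAKA-3'

Standard pairs A↔T, G↔C; ambiguity codes pair R↔Y, M↔K, W↔W, S↔S, B↔V, D↔H. Complement (AKATCTGAYTGGVTTWAGMHACVGTCGMSAADDGYA), then reverse for 5'→3'.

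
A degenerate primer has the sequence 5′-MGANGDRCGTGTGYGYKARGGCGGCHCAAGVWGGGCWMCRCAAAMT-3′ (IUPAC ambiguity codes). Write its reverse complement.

5'-AKTTTGYGKWGCCCWBCTTGDGCCGCCYTMRCRCACACGYHCNTCK-3'

Standard pairs A↔T, G↔C; ambiguity codes pair R↔Y, M↔K, W↔W, D↔H, V↔B, N↔N. Complement (KCTNCHYGCACACRCRMTYCCGCCGDGTTCBWCCCGWKGYGTTTKA), then reverse for 5'→3'.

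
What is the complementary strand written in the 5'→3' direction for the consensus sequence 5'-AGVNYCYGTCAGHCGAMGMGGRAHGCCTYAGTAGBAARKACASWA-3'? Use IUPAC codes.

5'-TWSTGTMYTTVCTACTRAGGCDTYCCKCKTCGDCTGACRGRNBCT-3'

Standard pairs A↔T, G↔C; ambiguity codes pair R↔Y, M↔K, W↔W, S↔S, B↔V, H↔D, N↔N. Complement (TCBNRGRCAGTCDGCTKCKCCYTDCGGARTCATCVTTYMTGTSWT), then reverse for 5'→3'.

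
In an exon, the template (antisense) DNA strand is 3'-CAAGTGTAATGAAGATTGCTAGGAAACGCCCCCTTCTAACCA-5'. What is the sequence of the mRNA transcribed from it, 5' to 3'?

Reading the template 3'→5' as shown, RNA polymerase pairs each base (A→U, T→A, G↔C) to build mRNA 5'→3' directly.

5'-GUUCACAUUACUUCUAACGAUCCUUUGCGGGGGAAGAUUGGU-3'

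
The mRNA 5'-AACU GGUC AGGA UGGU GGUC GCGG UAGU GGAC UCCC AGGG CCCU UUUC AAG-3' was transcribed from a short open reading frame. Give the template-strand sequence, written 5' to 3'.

5'-CTTGAAAAGGGCCCTGGGAGTCCACTACCGCGACCACCATCCTGACCAGTT-3'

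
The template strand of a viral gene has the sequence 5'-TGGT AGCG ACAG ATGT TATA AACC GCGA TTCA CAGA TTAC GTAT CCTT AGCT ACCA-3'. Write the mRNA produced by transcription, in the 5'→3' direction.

RNA polymerase reads the template 3'→5' and synthesizes mRNA 5'→3' by base-pairing (A→U, T→A, G↔C). The complement of the template is ACCATCGCTGTCTACAATATTTGGCGCTAAGTGTCTAATGCATAGGAATCGATGGT; antiparallel, so 5'→3' the coding strand is TGGTAGCTAAGGATACGTAATCTGTGAATCGCGGTTTATAACATCTGTCGCTACCA. Replace T with U for the mRNA.

5'-UGGUAGCUAAGGAUACGUAAUCUGUGAAUCGCGGUUUAUAACAUCUGUCGCUACCA-3'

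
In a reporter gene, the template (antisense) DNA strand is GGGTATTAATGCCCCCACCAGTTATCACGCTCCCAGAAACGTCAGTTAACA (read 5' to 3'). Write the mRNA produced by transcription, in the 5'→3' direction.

The mRNA has the sequence of the coding strand (reverse complement of the template) with T→U. Reverse complement of GGGTATTAATGCCCCCACCAGTTATCACGCTCCCAGAAACGTCAGTTAACA is TGTTAACTGACGTTTCTGGGAGCGTGATAACTGGTGGGGGCATTAATACCC; then T→U.

5'-UGUUAACUGACGUUUCUGGGAGCGUGAUAACUGGUGGGGGCAUUAAUACCC-3'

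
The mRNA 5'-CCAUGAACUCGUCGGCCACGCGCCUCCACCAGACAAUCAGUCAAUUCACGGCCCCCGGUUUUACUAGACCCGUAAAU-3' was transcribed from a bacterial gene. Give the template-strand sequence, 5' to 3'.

Replace U with T to get the coding DNA strand: CCATGAACTCGTCGGCCACGCGCCTCCACCAGACAATCAGTCAATTCACGGCCCCCGGTTTTACTAGACCCGTAAAT. The template strand is its reverse complement (complement GGTACTTGAGCAGCCGGTGCGCGGAGGTGGTCTGTTAGTCAGTTAAGTGCCGGGGGCCAAAATGATCTGGGCATTTA, then reverse).

5'-ATTTACGGGTCTAGTAAAACCGGGGGCCGTGAATTGACTGATTGTCTGGTGGAGGCGCGTGGCCGACGAGTTCATGG-3'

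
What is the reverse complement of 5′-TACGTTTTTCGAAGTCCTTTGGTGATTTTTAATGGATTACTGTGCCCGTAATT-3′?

5'-AATTACGGGCACAGTAATCCATTAAAAATCACCAAAGGACTTCGAAAAACGTA-3'

Complement each base (A↔T, G↔C): ATGCAAAAAGCTTCAGGAAACCACTAAAAATTACCTAATGACACGGGCATTAA. Then reverse.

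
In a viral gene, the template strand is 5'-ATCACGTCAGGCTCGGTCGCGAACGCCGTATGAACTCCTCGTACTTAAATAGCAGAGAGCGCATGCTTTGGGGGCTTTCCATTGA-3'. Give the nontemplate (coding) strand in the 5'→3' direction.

5'-TCAATGGAAAGCCCCCAAAGCATGCGCTCTCTGCTATTTAAGTACGAGGAGTTCATACGGCGTTCGCGACCGAGCCTGACGTGAT-3'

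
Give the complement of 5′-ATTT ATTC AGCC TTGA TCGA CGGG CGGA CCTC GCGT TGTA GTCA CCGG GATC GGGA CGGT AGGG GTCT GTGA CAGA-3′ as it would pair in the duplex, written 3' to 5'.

3'-TAAATAAGTCGGAACTAGCTGCCCGCCTGGAGCGCAACATCAGTGGCCCTAGCCCTGCCATCCCCAGACACTGTCT-5'

Base-pairing A↔T, G↔C gives the complement. The complementary strand is antiparallel, so paired with a 5'→3' strand it runs 3'→5'.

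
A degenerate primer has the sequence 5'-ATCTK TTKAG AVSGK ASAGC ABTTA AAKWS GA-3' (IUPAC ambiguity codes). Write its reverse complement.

5'-TCSWMTTTAAVTGCTSTMCSBTCTMAAMAGAT-3'

Standard pairs A↔T, G↔C; ambiguity codes pair K↔M, W↔W, S↔S, B↔V. Complement (TAGAMAAMTCTBSCMTSTCGTVAATTTMWSCT), then reverse for 5'→3'.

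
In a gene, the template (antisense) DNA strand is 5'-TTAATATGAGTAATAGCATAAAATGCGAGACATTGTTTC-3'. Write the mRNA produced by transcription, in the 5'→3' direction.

5'-GAAACAAUGUCUCGCAUUUUAUGCUAUUACUCAUAUUAA-3'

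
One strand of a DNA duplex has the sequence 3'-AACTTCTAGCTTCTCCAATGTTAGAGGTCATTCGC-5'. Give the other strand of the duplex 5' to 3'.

5′-TTGAAGATCGAAGAGGTTACAATCTCCAGTAAGCG-3′

The strand is given 3'→5', so its complement runs 5'→3' in the same left-to-right order: pair each base A↔T, G↔C.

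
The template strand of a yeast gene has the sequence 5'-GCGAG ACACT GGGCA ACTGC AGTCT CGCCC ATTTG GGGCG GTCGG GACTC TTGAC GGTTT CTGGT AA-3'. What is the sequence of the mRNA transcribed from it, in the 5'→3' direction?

The mRNA has the sequence of the coding strand (reverse complement of the template) with T→U. Reverse complement of GCGAGACACTGGGCAACTGCAGTCTCGCCCATTTGGGGCGGTCGGGACTCTTGACGGTTTCTGGTAA is TTACCAGAAACCGTCAAGAGTCCCGACCGCCCCAAATGGGCGAGACTGCAGTTGCCCAGTGTCTCGC; then T→U.

5'-UUACCAGAAACCGUCAAGAGUCCCGACCGCCCCAAAUGGGCGAGACUGCAGUUGCCCAGUGUCUCGC-3'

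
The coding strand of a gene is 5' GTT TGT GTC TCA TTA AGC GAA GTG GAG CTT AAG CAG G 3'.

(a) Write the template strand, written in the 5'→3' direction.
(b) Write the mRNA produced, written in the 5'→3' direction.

(a) 5'-CCTGCTTAAGCTCCACTTCGCTTAATGAGACACAAAC-3'
(b) 5'-GUUUGUGUCUCAUUAAGCGAAGUGGAGCUUAAGCAGG-3'

(a) The template strand is the reverse complement of the coding strand: complement CAAACACAGAGTAATTCGCTTCACCTCGAATTCGTCC, then reverse.
(b) mRNA matches the coding strand with T→U.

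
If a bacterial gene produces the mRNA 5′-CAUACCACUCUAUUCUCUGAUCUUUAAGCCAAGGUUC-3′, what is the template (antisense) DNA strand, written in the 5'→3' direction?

5'-GAACCTTGGCTTAAAGATCAGAGAATAGAGTGGTATG-3'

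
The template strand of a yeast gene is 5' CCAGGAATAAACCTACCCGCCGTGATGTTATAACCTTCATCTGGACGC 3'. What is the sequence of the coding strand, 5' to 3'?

5′-GCGTCCAGATGAAGGTTATAACATCACGGCGGGTAGGTTTATTCCTGG-3′

The coding strand is complementary and antiparallel to the template: take the complement (A↔T, G↔C) and reverse.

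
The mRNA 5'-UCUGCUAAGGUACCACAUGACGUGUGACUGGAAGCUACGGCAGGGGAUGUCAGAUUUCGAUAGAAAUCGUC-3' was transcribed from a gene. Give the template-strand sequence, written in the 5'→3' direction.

5'-GACGATTTCTATCGAAATCTGACATCCCCTGCCGTAGCTTCCAGTCACACGTCATGTGGTACCTTAGCAGA-3'

Replace U with T to get the coding DNA strand: TCTGCTAAGGTACCACATGACGTGTGACTGGAAGCTACGGCAGGGGATGTCAGATTTCGATAGAAATCGTC. The template strand is its reverse complement (complement AGACGATTCCATGGTGTACTGCACACTGACCTTCGATGCCGTCCCCTACAGTCTAAAGCTATCTTTAGCAG, then reverse).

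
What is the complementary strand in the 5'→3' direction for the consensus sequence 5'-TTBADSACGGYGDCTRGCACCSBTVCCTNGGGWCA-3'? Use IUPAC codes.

Standard pairs A↔T, G↔C; ambiguity codes pair R↔Y, W↔W, S↔S, B↔V, D↔H, N↔N. Complement (AAVTHSTGCCRCHGAYCGTGGSVABGGANCCCWGT), then reverse for 5'→3'.

5′-TGWCCCNAGGBAVSGGTGCYAGHCRCCGTSHTVAA-3′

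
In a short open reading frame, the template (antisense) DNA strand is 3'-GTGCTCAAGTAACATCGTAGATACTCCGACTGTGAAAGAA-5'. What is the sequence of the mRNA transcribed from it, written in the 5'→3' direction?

Reading the template 3'→5' as shown, RNA polymerase pairs each base (A→U, T→A, G↔C) to build mRNA 5'→3' directly.

5'-CACGAGUUCAUUGUAGCAUCUAUGAGGCUGACACUUUCUU-3'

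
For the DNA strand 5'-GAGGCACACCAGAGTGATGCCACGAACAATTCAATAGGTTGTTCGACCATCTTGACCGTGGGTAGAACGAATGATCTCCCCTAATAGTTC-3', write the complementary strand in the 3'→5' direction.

3'-CTCCGTGTGGTCTCACTACGGTGCTTGTTAAGTTATCCAACAAGCTGGTAGAACTGGCACCCATCTTGCTTACTAGAGGGGATTATCAAG-5'

Base-pairing A↔T, G↔C gives the complement. The complementary strand is antiparallel, so paired with a 5'→3' strand it runs 3'→5'.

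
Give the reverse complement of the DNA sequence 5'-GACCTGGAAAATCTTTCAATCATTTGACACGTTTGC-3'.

5'-GCAAACGTGTCAAATGATTGAAAGATTTTCCAGGTC-3'

Reading the sequence 3'→5' and pairing each base (A↔T, G↔C) gives the reverse complement directly.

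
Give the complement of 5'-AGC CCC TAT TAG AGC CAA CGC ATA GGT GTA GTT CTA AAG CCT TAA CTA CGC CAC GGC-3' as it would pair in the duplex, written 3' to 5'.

3'-TCGGGGATAATCTCGGTTGCGTATCCACATCAAGATTTCGGAATTGATGCGGTGCCG-5'

Base-pairing A↔T, G↔C gives the complement. The complementary strand is antiparallel, so paired with a 5'→3' strand it runs 3'→5'.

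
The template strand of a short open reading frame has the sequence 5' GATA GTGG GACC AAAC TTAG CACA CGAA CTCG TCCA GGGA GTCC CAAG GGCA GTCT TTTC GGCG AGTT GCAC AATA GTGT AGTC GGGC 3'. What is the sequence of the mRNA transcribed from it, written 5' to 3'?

5'-GCCCGACUACACUAUUGUGCAACUCGCCGAAAAGACUGCCCUUGGGACUCCCUGGACGAGUUCGUGUGCUAAGUUUGGUCCCACUAUC-3'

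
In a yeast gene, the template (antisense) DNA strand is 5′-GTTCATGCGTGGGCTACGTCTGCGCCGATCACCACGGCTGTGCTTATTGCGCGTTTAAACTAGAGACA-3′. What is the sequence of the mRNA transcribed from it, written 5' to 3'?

5'-UGUCUCUAGUUUAAACGCGCAAUAAGCACAGCCGUGGUGAUCGGCGCAGACGUAGCCCACGCAUGAAC-3'

RNA polymerase reads the template 3'→5' and synthesizes mRNA 5'→3' by base-pairing (A→U, T→A, G↔C). The complement of the template is CAAGTACGCACCCGATGCAGACGCGGCTAGTGGTGCCGACACGAATAACGCGCAAATTTGATCTCTGT; antiparallel, so 5'→3' the coding strand is TGTCTCTAGTTTAAACGCGCAATAAGCACAGCCGTGGTGATCGGCGCAGACGTAGCCCACGCATGAAC. Replace T with U for the mRNA.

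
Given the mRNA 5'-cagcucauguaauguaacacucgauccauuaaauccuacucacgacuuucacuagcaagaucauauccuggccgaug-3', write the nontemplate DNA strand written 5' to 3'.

The coding DNA strand has the same 5'→3' sequence as the mRNA with U replaced by T.

5'-CAGCTCATGTAATGTAACACTCGATCCATTAAATCCTACTCACGACTTTCACTAGCAAGATCATATCCTGGCCGATG-3'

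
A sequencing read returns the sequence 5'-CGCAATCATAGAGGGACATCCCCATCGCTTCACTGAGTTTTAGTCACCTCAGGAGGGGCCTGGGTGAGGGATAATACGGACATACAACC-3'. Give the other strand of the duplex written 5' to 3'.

5'-GGTTGTATGTCCGTATTATCCCTCACCCAGGCCCCTCCTGAGGTGACTAAAACTCAGTGAAGCGATGGGGATGTCCCTCTATGATTGCG-3'

The complement of CGCAATCATAGAGGGACATCCCCATCGCTTCACTGAGTTTTAGTCACCTCAGGAGGGGCCTGGGTGAGGGATAATACGGACATACAACC is GCGTTAGTATCTCCCTGTAGGGGTAGCGAAGTGACTCAAAATCAGTGGAGTCCTCCCCGGACCCACTCCCTATTATGCCTGTATGTTGG (A↔T, G↔C). DNA strands are antiparallel, so the complementary strand runs 3'→5'; reversing gives the 5'→3' form.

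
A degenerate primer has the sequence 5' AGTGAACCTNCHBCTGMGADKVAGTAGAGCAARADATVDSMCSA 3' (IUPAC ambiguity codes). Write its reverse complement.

Standard pairs A↔T, G↔C; ambiguity codes pair R↔Y, M↔K, S↔S, B↔V, D↔H, N↔N. Complement (TCACTTGGANGDVGACKCTHMBTCATCTCGTTYTHTABHSKGST), then reverse for 5'→3'.

5'-TSGKSHBATHTYTTGCTCTACTBMHTCKCAGVDGNAGGTTCACT-3'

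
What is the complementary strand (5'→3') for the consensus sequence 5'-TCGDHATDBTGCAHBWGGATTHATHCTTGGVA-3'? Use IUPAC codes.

Standard pairs A↔T, G↔C; ambiguity codes pair W↔W, B↔V, D↔H. Complement (AGCHDTAHVACGTDVWCCTAADTADGAACCBT), then reverse for 5'→3'.

5'-TBCCAAGDATDAATCCWVDTGCAVHATDHCGA-3'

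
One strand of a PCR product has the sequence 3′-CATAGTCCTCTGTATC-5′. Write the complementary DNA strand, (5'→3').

The strand is given 3'→5', so its complement runs 5'→3' in the same left-to-right order: pair each base A↔T, G↔C.

5'-GTATCAGGAGACATAG-3'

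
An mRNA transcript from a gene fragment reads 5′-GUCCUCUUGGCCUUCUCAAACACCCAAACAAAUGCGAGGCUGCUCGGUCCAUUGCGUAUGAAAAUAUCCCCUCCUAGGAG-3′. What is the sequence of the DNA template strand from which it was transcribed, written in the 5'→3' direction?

5′-CTCCTAGGAGGGGATATTTTCATACGCAATGGACCGAGCAGCCTCGCATTTGTTTGGGTGTTTGAGAAGGCCAAGAGGAC-3′

Replace U with T to get the coding DNA strand: GTCCTCTTGGCCTTCTCAAACACCCAAACAAATGCGAGGCTGCTCGGTCCATTGCGTATGAAAATATCCCCTCCTAGGAG. The template strand is its reverse complement (complement CAGGAGAACCGGAAGAGTTTGTGGGTTTGTTTACGCTCCGACGAGCCAGGTAACGCATACTTTTATAGGGGAGGATCCTC, then reverse).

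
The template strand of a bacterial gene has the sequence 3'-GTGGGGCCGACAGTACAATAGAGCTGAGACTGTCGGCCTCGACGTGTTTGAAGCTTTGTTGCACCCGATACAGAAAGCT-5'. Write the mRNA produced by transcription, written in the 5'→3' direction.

Reading the template 3'→5' as shown, RNA polymerase pairs each base (A→U, T→A, G↔C) to build mRNA 5'→3' directly.

5'-CACCCCGGCUGUCAUGUUAUCUCGACUCUGACAGCCGGAGCUGCACAAACUUCGAAACAACGUGGGCUAUGUCUUUCGA-3'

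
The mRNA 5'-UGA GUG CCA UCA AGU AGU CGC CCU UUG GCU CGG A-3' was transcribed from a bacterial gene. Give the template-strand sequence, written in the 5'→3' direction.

5'-TCCGAGCCAAAGGGCGACTACTTGATGGCACTCA-3'

Replace U with T to get the coding DNA strand: TGAGTGCCATCAAGTAGTCGCCCTTTGGCTCGGA. The template strand is its reverse complement (complement ACTCACGGTAGTTCATCAGCGGGAAACCGAGCCT, then reverse).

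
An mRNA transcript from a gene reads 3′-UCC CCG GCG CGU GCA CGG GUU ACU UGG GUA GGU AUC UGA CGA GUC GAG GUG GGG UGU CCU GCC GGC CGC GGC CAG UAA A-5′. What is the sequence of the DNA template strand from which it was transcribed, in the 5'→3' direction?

Written 5'→3' the mRNA is AAAUGACCGGCGCCGGCCGUCCUGUGGGGUGGAGCUGAGCAGUCUAUGGAUGGGUUCAUUGGGCACGUGCGCGGCCCCU, so the coding DNA strand is AAATGACCGGCGCCGGCCGTCCTGTGGGGTGGAGCTGAGCAGTCTATGGATGGGTTCATTGGGCACGTGCGCGGCCCCT. The template is its reverse complement.

5'-AGGGGCCGCGCACGTGCCCAATGAACCCATCCATAGACTGCTCAGCTCCACCCCACAGGACGGCCGGCGCCGGTCATTT-3'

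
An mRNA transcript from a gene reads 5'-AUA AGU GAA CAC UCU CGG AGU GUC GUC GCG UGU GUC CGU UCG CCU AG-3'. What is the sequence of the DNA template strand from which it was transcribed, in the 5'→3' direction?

5'-CTAGGCGAACGGACACACGCGACGACACTCCGAGAGTGTTCACTTAT-3'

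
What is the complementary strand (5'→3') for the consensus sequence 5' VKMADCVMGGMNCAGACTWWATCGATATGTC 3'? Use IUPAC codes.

5′-GACATATCGATWWAGTCTGNKCCKBGHTKMB-3′

Standard pairs A↔T, G↔C; ambiguity codes pair M↔K, W↔W, D↔H, V↔B, N↔N. Complement (BMKTHGBKCCKNGTCTGAWWTAGCTATACAG), then reverse for 5'→3'.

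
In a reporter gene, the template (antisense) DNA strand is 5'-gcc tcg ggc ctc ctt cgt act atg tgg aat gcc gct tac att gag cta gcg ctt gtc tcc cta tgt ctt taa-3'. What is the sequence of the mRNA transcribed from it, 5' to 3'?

5'-UUAAAGACAUAGGGAGACAAGCGCUAGCUCAAUGUAAGCGGCAUUCCACAUAGUACGAAGGAGGCCCGAGGC-3'

RNA polymerase reads the template 3'→5' and synthesizes mRNA 5'→3' by base-pairing (A→U, T→A, G↔C). The complement of the template is CGGAGCCCGGAGGAAGCATGATACACCTTACGGCGAATGTAACTCGATCGCGAACAGAGGGATACAGAAATT; antiparallel, so 5'→3' the coding strand is TTAAAGACATAGGGAGACAAGCGCTAGCTCAATGTAAGCGGCATTCCACATAGTACGAAGGAGGCCCGAGGC. Replace T with U for the mRNA.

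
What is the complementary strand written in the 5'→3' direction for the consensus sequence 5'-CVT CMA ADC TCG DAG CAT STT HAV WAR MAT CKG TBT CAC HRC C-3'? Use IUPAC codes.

Standard pairs A↔T, G↔C; ambiguity codes pair R↔Y, M↔K, W↔W, S↔S, B↔V, D↔H. Complement (GBAGKTTHGAGCHTCGTASAADTBWTYKTAGMCAVAGTGDYGG), then reverse for 5'→3'.

5′-GGYDGTGAVACMGATKYTWBTDAASATGCTHCGAGHTTKGABG-3′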